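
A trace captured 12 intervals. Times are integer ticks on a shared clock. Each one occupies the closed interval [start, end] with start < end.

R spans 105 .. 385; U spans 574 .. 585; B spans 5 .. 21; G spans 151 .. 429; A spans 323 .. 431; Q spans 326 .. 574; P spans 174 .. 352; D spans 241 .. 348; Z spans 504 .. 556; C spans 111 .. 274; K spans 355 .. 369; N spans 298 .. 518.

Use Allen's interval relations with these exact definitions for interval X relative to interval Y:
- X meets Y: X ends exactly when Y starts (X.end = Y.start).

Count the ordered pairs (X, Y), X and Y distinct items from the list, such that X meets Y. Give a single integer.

1

Checking all 132 ordered pairs for relation 'meets'; matching pairs in alphabetical order:
(Q, U): Q meets U ✓
Count: 1.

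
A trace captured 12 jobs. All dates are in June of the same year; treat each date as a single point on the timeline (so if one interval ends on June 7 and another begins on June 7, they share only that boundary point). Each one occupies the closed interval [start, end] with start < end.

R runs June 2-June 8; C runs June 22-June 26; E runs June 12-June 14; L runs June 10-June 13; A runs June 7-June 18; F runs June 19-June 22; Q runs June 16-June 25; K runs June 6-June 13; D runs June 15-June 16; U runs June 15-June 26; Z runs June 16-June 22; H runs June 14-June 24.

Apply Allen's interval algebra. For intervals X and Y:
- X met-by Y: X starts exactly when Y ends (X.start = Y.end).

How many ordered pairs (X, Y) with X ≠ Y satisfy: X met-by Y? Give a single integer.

5

Checking all 132 ordered pairs for relation 'met-by'; matching pairs in alphabetical order:
(C, F): C met-by F ✓
(C, Z): C met-by Z ✓
(H, E): H met-by E ✓
(Q, D): Q met-by D ✓
(Z, D): Z met-by D ✓
Count: 5.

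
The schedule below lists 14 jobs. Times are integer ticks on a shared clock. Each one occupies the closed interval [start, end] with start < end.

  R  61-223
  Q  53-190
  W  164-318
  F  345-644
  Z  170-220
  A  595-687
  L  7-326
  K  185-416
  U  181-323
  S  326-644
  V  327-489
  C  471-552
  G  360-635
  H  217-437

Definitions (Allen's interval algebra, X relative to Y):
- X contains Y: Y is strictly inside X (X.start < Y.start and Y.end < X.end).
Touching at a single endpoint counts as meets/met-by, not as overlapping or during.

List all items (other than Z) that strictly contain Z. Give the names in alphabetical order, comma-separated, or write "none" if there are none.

Target Z = [170, 220].
A [595, 687] → after → no.
C [471, 552] → after → no.
F [345, 644] → after → no.
G [360, 635] → after → no.
H [217, 437] → overlapped-by → no.
K [185, 416] → overlapped-by → no.
L [7, 326] → contains → yes.
Q [53, 190] → overlaps → no.
R [61, 223] → contains → yes.
S [326, 644] → after → no.
U [181, 323] → overlapped-by → no.
V [327, 489] → after → no.
W [164, 318] → contains → yes.
Result: L, R, W.

L, R, W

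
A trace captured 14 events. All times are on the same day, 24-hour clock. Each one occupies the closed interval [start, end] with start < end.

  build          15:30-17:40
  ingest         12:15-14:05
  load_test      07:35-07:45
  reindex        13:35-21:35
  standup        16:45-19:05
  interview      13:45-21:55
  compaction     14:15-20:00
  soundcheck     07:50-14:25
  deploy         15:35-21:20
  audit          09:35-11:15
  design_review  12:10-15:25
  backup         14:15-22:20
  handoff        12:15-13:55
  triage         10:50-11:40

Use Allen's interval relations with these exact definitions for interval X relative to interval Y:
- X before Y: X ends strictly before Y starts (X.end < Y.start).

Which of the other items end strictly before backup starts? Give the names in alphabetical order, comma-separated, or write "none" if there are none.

audit, handoff, ingest, load_test, triage

Target backup = [14:15, 22:20].
audit [09:35, 11:15] → before → yes.
build [15:30, 17:40] → during → no.
compaction [14:15, 20:00] → starts → no.
deploy [15:35, 21:20] → during → no.
design_review [12:10, 15:25] → overlaps → no.
handoff [12:15, 13:55] → before → yes.
ingest [12:15, 14:05] → before → yes.
interview [13:45, 21:55] → overlaps → no.
load_test [07:35, 07:45] → before → yes.
reindex [13:35, 21:35] → overlaps → no.
soundcheck [07:50, 14:25] → overlaps → no.
standup [16:45, 19:05] → during → no.
triage [10:50, 11:40] → before → yes.
Result: audit, handoff, ingest, load_test, triage.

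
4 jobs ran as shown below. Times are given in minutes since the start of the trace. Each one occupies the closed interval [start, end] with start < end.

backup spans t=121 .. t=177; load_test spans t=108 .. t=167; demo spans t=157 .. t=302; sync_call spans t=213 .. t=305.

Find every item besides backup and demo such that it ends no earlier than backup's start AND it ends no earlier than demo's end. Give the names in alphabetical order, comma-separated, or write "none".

Conditions: its end is no earlier than backup's start (X.end >= t=121) AND its end is no earlier than demo's end (X.end >= t=302).
load_test: end t=167 >= t=121? ✓; end t=167 >= t=302? ✗ → no.
sync_call: end t=305 >= t=121? ✓; end t=305 >= t=302? ✓ → yes.
Result: sync_call.

sync_call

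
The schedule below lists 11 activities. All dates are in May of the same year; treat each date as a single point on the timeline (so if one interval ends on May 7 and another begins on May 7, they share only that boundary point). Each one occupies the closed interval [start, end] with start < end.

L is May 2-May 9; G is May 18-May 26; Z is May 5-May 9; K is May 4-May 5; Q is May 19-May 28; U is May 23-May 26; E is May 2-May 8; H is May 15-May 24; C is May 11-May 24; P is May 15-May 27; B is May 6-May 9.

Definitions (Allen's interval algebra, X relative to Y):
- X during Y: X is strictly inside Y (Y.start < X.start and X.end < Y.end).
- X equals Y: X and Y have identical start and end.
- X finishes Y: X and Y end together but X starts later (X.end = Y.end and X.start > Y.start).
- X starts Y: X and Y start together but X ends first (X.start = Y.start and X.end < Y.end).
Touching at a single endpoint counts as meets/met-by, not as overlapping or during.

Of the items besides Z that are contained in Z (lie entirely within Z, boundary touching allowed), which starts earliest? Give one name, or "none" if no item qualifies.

Target Z = [May 5, May 9].
B [May 6, May 9] → finishes → candidate.
C [May 11, May 24] → after → excluded.
E [May 2, May 8] → overlaps → excluded.
G [May 18, May 26] → after → excluded.
H [May 15, May 24] → after → excluded.
K [May 4, May 5] → meets → excluded.
L [May 2, May 9] → finished-by → excluded.
P [May 15, May 27] → after → excluded.
Q [May 19, May 28] → after → excluded.
U [May 23, May 26] → after → excluded.
Among candidates, earliest start is May 6 → B.

B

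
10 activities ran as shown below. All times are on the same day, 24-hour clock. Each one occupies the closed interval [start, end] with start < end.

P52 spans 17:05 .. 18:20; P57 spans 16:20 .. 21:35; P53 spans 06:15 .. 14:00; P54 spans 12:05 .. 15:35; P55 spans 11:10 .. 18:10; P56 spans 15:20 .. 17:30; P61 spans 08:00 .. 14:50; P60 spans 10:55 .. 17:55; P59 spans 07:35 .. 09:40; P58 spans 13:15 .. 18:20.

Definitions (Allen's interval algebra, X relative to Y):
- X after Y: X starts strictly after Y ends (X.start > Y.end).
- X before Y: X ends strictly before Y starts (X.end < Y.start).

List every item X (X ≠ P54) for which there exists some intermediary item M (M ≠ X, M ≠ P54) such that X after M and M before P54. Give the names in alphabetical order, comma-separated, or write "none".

P52, P55, P56, P57, P58, P60

Target P54 = [12:05, 15:35].
Intermediaries M with M before P54: P59.
Via P59 — items with X after P59: P52, P55, P56, P57, P58, P60.
Union: P52, P55, P56, P57, P58, P60.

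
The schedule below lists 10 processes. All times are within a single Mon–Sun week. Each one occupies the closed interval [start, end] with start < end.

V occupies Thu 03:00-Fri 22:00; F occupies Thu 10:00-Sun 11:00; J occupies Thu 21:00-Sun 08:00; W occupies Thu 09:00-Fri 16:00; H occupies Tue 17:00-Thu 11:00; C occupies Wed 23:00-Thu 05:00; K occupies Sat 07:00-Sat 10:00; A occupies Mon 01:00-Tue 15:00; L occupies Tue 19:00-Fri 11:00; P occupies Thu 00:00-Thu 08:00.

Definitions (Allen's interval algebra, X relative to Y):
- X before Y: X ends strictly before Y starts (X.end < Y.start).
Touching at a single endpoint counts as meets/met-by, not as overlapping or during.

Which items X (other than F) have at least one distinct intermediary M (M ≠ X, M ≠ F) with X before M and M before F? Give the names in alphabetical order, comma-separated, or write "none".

A

Target F = [Thu 10:00, Sun 11:00].
Intermediaries M with M before F: A, C, P.
Via A — items with X before A: none.
Via C — items with X before C: A.
Via P — items with X before P: A.
Union: A.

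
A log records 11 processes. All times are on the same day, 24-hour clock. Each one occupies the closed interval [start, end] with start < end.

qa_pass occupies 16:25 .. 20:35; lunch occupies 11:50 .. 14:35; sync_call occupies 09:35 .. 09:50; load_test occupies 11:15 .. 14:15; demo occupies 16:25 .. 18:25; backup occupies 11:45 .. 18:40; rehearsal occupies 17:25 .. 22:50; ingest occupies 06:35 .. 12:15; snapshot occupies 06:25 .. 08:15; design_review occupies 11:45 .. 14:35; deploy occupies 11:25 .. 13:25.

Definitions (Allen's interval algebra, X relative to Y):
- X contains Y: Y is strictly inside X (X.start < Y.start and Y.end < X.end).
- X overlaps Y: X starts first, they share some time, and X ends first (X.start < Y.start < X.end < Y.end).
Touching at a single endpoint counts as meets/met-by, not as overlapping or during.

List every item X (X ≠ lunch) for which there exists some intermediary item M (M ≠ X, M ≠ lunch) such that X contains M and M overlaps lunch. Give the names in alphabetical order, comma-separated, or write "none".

Target lunch = [11:50, 14:35].
Intermediaries M with M overlaps lunch: deploy, ingest, load_test.
Via deploy — items with X contains deploy: load_test.
Via ingest — items with X contains ingest: none.
Via load_test — items with X contains load_test: none.
Union: load_test.

load_test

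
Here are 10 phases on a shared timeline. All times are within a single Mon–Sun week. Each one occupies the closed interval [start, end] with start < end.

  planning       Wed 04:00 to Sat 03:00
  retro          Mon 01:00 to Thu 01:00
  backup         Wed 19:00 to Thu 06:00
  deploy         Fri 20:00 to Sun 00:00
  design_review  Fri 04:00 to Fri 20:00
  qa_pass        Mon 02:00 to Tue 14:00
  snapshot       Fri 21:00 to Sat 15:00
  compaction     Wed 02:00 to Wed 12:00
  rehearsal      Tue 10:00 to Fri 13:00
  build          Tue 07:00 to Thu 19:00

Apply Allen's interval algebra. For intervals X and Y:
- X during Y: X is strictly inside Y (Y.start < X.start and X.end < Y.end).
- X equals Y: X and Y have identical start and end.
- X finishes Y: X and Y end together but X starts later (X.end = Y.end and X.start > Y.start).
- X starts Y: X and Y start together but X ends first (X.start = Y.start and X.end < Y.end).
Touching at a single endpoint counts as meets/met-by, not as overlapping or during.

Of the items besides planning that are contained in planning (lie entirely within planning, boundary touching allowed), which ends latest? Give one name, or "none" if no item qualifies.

design_review

Target planning = [Wed 04:00, Sat 03:00].
backup [Wed 19:00, Thu 06:00] → during → candidate.
build [Tue 07:00, Thu 19:00] → overlaps → excluded.
compaction [Wed 02:00, Wed 12:00] → overlaps → excluded.
deploy [Fri 20:00, Sun 00:00] → overlapped-by → excluded.
design_review [Fri 04:00, Fri 20:00] → during → candidate.
qa_pass [Mon 02:00, Tue 14:00] → before → excluded.
rehearsal [Tue 10:00, Fri 13:00] → overlaps → excluded.
retro [Mon 01:00, Thu 01:00] → overlaps → excluded.
snapshot [Fri 21:00, Sat 15:00] → overlapped-by → excluded.
Among candidates, latest end is Fri 20:00 → design_review.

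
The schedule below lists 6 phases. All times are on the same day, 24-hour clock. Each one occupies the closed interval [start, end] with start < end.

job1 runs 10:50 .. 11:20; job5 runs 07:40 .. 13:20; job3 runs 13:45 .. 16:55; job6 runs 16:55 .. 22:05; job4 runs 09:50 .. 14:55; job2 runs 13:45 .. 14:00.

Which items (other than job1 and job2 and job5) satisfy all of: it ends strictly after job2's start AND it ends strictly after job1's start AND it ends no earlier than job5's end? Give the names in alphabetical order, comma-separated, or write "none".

job3, job4, job6

Conditions: its end is strictly after job2's start (X.end > 13:45) AND its end is strictly after job1's start (X.end > 10:50) AND its end is no earlier than job5's end (X.end >= 13:20).
job3: end 16:55 > 13:45? ✓; end 16:55 > 10:50? ✓; end 16:55 >= 13:20? ✓ → yes.
job4: end 14:55 > 13:45? ✓; end 14:55 > 10:50? ✓; end 14:55 >= 13:20? ✓ → yes.
job6: end 22:05 > 13:45? ✓; end 22:05 > 10:50? ✓; end 22:05 >= 13:20? ✓ → yes.
Result: job3, job4, job6.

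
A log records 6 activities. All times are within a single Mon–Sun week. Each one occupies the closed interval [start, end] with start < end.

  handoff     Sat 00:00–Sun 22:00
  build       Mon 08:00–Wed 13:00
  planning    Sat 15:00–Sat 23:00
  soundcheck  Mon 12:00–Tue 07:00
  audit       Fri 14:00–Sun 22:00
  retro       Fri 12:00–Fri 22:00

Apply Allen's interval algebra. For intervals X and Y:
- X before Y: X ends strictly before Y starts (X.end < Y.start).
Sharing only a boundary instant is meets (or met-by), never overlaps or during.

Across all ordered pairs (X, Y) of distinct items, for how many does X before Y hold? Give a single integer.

10

Checking all 30 ordered pairs for relation 'before'; matching pairs in alphabetical order:
(build, audit): build before audit ✓
(build, handoff): build before handoff ✓
(build, planning): build before planning ✓
(build, retro): build before retro ✓
(retro, handoff): retro before handoff ✓
(retro, planning): retro before planning ✓
(soundcheck, audit): soundcheck before audit ✓
(soundcheck, handoff): soundcheck before handoff ✓
(soundcheck, planning): soundcheck before planning ✓
(soundcheck, retro): soundcheck before retro ✓
Count: 10.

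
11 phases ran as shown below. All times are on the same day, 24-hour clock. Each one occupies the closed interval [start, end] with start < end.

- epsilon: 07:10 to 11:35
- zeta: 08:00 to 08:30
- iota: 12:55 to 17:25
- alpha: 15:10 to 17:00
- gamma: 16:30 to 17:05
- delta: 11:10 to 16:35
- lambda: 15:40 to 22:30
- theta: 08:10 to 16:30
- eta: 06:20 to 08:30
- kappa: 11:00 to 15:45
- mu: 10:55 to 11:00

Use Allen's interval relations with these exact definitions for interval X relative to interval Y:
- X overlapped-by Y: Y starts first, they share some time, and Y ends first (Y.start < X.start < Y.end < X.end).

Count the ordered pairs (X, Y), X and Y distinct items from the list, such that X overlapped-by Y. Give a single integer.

21

Checking all 110 ordered pairs for relation 'overlapped-by'; matching pairs in alphabetical order:
(alpha, delta): alpha overlapped-by delta ✓
(alpha, kappa): alpha overlapped-by kappa ✓
(alpha, theta): alpha overlapped-by theta ✓
(delta, epsilon): delta overlapped-by epsilon ✓
(delta, kappa): delta overlapped-by kappa ✓
(delta, theta): delta overlapped-by theta ✓
(epsilon, eta): epsilon overlapped-by eta ✓
(gamma, alpha): gamma overlapped-by alpha ✓
(gamma, delta): gamma overlapped-by delta ✓
(iota, delta): iota overlapped-by delta ✓
(iota, kappa): iota overlapped-by kappa ✓
(iota, theta): iota overlapped-by theta ✓
(kappa, epsilon): kappa overlapped-by epsilon ✓
(lambda, alpha): lambda overlapped-by alpha ✓
(lambda, delta): lambda overlapped-by delta ✓
(lambda, iota): lambda overlapped-by iota ✓
(lambda, kappa): lambda overlapped-by kappa ✓
(lambda, theta): lambda overlapped-by theta ✓
(theta, epsilon): theta overlapped-by epsilon ✓
(theta, eta): theta overlapped-by eta ✓
(theta, zeta): theta overlapped-by zeta ✓
Count: 21.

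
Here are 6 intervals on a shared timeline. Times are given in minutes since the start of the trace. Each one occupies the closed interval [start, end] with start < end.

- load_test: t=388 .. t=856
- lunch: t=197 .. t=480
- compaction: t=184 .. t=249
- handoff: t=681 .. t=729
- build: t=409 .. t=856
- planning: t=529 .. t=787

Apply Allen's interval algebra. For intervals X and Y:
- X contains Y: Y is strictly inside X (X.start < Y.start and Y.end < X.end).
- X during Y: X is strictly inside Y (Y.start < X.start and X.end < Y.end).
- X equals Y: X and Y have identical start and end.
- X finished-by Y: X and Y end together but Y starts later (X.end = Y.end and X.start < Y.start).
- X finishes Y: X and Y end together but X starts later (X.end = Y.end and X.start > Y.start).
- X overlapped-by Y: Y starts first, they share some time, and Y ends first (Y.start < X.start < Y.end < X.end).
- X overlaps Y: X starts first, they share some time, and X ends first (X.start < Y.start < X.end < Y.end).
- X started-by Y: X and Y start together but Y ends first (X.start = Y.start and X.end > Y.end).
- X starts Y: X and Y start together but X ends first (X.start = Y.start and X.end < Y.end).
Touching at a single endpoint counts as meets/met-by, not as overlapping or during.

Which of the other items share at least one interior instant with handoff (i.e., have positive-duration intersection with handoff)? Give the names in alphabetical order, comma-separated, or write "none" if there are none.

Target handoff = [t=681, t=729].
build [t=409, t=856] → contains → yes.
compaction [t=184, t=249] → before → no.
load_test [t=388, t=856] → contains → yes.
lunch [t=197, t=480] → before → no.
planning [t=529, t=787] → contains → yes.
Result: build, load_test, planning.

build, load_test, planning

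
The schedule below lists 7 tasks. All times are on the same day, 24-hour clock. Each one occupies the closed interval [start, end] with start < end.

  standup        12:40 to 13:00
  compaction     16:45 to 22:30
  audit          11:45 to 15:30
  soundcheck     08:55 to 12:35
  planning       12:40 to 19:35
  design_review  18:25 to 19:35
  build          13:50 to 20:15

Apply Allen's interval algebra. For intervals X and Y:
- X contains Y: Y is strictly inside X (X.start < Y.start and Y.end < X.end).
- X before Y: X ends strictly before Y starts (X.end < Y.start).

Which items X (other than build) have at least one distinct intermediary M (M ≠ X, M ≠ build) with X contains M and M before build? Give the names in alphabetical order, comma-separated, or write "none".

Target build = [13:50, 20:15].
Intermediaries M with M before build: soundcheck, standup.
Via soundcheck — items with X contains soundcheck: none.
Via standup — items with X contains standup: audit.
Union: audit.

audit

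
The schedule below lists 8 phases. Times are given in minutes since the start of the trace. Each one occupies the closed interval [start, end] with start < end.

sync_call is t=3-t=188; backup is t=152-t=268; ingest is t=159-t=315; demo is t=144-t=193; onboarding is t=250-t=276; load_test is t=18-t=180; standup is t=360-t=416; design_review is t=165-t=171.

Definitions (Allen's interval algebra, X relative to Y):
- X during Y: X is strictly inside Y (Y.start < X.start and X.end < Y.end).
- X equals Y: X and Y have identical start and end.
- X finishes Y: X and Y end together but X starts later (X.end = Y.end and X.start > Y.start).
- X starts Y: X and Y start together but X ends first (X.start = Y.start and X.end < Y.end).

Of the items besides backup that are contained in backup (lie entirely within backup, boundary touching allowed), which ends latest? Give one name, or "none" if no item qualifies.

Target backup = [t=152, t=268].
demo [t=144, t=193] → overlaps → excluded.
design_review [t=165, t=171] → during → candidate.
ingest [t=159, t=315] → overlapped-by → excluded.
load_test [t=18, t=180] → overlaps → excluded.
onboarding [t=250, t=276] → overlapped-by → excluded.
standup [t=360, t=416] → after → excluded.
sync_call [t=3, t=188] → overlaps → excluded.
Among candidates, latest end is t=171 → design_review.

design_review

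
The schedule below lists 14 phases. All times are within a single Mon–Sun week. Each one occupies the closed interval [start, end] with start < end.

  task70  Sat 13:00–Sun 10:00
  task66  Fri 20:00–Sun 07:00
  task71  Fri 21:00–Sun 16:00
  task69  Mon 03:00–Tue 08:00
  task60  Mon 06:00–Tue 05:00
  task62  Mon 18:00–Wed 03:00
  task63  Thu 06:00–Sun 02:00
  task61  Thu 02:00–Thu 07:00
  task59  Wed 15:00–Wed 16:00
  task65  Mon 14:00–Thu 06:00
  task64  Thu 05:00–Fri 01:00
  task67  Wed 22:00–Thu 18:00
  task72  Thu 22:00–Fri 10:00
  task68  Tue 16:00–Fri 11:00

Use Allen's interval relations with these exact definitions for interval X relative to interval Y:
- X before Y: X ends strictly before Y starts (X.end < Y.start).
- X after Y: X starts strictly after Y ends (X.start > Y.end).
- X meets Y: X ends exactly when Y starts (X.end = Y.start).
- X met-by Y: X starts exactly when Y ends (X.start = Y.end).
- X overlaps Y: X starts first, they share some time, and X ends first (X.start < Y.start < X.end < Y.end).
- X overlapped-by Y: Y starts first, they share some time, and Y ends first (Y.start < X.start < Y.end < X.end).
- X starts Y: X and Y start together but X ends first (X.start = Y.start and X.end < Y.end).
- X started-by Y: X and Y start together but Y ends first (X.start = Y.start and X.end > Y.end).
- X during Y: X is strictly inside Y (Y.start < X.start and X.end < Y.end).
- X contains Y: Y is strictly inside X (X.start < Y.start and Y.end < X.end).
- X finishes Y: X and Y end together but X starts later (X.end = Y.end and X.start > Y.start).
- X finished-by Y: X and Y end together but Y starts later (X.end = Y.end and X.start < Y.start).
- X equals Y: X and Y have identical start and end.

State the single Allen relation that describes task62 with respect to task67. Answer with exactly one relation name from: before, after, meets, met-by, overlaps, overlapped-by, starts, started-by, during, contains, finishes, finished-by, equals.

task62 = [Mon 18:00, Wed 03:00]; task67 = [Wed 22:00, Thu 18:00].
Compare endpoints: task62.start < task67.start, task62.start < task67.end, task62.end < task67.start, task62.end < task67.end.
That pattern is 'before'.

before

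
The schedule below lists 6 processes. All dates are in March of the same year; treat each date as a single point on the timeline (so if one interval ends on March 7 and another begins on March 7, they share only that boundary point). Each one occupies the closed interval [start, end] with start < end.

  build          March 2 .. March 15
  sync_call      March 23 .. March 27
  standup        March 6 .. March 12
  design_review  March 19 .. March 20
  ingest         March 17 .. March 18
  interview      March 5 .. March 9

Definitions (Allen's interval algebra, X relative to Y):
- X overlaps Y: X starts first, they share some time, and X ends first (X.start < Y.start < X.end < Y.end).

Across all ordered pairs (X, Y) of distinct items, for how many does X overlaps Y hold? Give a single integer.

1

Checking all 30 ordered pairs for relation 'overlaps'; matching pairs in alphabetical order:
(interview, standup): interview overlaps standup ✓
Count: 1.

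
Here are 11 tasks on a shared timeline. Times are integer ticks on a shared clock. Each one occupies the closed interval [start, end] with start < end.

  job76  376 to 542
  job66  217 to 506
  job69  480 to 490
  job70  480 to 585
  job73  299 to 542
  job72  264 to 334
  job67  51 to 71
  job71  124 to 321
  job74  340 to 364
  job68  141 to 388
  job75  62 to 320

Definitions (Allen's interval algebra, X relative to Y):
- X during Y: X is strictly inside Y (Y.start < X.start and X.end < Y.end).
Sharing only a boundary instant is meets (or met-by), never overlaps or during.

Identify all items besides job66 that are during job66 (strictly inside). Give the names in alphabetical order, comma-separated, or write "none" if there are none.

job69, job72, job74

Target job66 = [217, 506].
job67 [51, 71] → before → no.
job68 [141, 388] → overlaps → no.
job69 [480, 490] → during → yes.
job70 [480, 585] → overlapped-by → no.
job71 [124, 321] → overlaps → no.
job72 [264, 334] → during → yes.
job73 [299, 542] → overlapped-by → no.
job74 [340, 364] → during → yes.
job75 [62, 320] → overlaps → no.
job76 [376, 542] → overlapped-by → no.
Result: job69, job72, job74.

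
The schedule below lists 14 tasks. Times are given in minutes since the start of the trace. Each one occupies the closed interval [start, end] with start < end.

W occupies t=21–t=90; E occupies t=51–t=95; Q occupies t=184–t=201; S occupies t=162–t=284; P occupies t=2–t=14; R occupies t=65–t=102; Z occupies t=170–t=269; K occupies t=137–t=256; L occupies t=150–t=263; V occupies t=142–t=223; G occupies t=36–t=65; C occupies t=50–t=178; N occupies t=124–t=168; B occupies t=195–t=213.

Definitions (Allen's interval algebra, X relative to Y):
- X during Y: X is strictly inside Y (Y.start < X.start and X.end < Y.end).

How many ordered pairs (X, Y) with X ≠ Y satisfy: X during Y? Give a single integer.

16

Checking all 182 ordered pairs for relation 'during'; matching pairs in alphabetical order:
(B, K): B during K ✓
(B, L): B during L ✓
(B, S): B during S ✓
(B, V): B during V ✓
(B, Z): B during Z ✓
(E, C): E during C ✓
(G, W): G during W ✓
(N, C): N during C ✓
(Q, K): Q during K ✓
(Q, L): Q during L ✓
(Q, S): Q during S ✓
(Q, V): Q during V ✓
(Q, Z): Q during Z ✓
(R, C): R during C ✓
(V, K): V during K ✓
(Z, S): Z during S ✓
Count: 16.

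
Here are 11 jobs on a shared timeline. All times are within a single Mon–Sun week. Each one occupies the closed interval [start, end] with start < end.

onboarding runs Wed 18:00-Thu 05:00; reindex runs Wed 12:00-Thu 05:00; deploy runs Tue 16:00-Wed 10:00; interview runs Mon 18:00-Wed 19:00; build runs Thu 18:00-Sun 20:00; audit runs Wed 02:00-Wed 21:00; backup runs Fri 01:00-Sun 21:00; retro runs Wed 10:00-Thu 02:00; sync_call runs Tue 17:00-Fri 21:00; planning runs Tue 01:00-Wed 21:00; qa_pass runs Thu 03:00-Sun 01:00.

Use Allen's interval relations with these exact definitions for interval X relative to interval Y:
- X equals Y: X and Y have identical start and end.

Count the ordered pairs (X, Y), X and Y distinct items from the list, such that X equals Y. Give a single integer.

0

Checking all 110 ordered pairs for relation 'equals'; matching pairs in alphabetical order:
No pair satisfies it.
Count: 0.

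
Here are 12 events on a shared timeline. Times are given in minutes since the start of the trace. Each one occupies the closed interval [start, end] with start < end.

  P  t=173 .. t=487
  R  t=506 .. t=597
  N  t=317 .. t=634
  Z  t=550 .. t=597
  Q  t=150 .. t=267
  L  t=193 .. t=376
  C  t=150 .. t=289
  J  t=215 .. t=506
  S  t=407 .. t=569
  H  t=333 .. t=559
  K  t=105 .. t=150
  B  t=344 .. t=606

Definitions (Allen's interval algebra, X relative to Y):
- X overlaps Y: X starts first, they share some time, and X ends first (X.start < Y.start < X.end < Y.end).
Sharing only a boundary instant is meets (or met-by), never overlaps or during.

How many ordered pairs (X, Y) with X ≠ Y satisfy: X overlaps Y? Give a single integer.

Checking all 132 ordered pairs for relation 'overlaps'; matching pairs in alphabetical order:
(C, J): C overlaps J ✓
(C, L): C overlaps L ✓
(C, P): C overlaps P ✓
(H, B): H overlaps B ✓
(H, R): H overlaps R ✓
(H, S): H overlaps S ✓
(H, Z): H overlaps Z ✓
(J, B): J overlaps B ✓
(J, H): J overlaps H ✓
(J, N): J overlaps N ✓
(J, S): J overlaps S ✓
(L, B): L overlaps B ✓
(L, H): L overlaps H ✓
(L, J): L overlaps J ✓
(L, N): L overlaps N ✓
(P, B): P overlaps B ✓
(P, H): P overlaps H ✓
(P, J): P overlaps J ✓
(P, N): P overlaps N ✓
(P, S): P overlaps S ✓
(Q, J): Q overlaps J ✓
(Q, L): Q overlaps L ✓
(Q, P): Q overlaps P ✓
(S, R): S overlaps R ✓
... plus 1 further pairs not listed.
Count: 25.

25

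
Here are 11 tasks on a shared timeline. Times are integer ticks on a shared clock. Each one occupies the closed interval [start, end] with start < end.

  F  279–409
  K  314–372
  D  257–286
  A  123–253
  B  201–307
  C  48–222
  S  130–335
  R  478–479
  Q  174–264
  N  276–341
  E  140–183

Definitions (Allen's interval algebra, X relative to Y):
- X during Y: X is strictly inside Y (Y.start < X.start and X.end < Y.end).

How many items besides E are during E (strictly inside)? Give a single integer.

Target E = [140, 183].
A [123, 253] → contains → no.
B [201, 307] → after → no.
C [48, 222] → contains → no.
D [257, 286] → after → no.
F [279, 409] → after → no.
K [314, 372] → after → no.
N [276, 341] → after → no.
Q [174, 264] → overlapped-by → no.
R [478, 479] → after → no.
S [130, 335] → contains → no.
Total: 0.

0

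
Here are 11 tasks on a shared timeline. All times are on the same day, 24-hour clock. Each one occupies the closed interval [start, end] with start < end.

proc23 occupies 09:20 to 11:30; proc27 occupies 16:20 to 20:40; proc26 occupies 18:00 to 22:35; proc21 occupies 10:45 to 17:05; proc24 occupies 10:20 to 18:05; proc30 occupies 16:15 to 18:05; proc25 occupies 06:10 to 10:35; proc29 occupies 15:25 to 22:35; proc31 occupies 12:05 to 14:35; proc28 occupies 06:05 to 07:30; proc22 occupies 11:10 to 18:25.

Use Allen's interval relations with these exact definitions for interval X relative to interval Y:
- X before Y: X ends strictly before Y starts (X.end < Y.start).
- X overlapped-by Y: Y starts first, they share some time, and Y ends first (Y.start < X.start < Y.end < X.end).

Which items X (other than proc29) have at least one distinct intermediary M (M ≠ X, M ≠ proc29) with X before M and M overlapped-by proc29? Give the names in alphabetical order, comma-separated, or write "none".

Target proc29 = [15:25, 22:35].
Intermediaries M with M overlapped-by proc29: none.
Union: none.

none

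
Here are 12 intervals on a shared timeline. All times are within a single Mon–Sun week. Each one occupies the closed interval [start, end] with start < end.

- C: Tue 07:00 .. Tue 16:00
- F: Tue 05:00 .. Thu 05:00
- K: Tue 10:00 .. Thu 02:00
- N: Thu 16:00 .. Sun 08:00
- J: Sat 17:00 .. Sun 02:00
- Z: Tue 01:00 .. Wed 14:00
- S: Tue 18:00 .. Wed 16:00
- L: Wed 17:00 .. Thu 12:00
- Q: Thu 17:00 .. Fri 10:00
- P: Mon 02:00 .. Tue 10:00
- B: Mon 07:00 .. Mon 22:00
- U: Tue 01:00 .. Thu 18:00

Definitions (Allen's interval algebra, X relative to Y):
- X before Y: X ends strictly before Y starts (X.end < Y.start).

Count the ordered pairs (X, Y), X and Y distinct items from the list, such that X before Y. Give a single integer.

39

Checking all 132 ordered pairs for relation 'before'; matching pairs in alphabetical order:
(B, C): B before C ✓
(B, F): B before F ✓
(B, J): B before J ✓
(B, K): B before K ✓
(B, L): B before L ✓
(B, N): B before N ✓
(B, Q): B before Q ✓
(B, S): B before S ✓
(B, U): B before U ✓
(B, Z): B before Z ✓
(C, J): C before J ✓
(C, L): C before L ✓
(C, N): C before N ✓
(C, Q): C before Q ✓
(C, S): C before S ✓
(F, J): F before J ✓
(F, N): F before N ✓
(F, Q): F before Q ✓
(K, J): K before J ✓
(K, N): K before N ✓
(K, Q): K before Q ✓
(L, J): L before J ✓
(L, N): L before N ✓
(L, Q): L before Q ✓
... plus 15 further pairs not listed.
Count: 39.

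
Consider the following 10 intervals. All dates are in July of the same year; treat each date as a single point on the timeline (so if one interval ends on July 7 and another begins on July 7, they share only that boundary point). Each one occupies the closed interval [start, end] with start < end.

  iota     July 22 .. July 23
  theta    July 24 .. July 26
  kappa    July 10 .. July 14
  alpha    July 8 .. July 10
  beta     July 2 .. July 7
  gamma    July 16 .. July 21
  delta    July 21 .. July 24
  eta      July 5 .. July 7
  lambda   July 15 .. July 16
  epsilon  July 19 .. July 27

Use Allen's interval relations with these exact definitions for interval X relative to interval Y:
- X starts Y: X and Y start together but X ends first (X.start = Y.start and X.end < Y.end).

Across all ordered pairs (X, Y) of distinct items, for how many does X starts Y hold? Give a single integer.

0

Checking all 90 ordered pairs for relation 'starts'; matching pairs in alphabetical order:
No pair satisfies it.
Count: 0.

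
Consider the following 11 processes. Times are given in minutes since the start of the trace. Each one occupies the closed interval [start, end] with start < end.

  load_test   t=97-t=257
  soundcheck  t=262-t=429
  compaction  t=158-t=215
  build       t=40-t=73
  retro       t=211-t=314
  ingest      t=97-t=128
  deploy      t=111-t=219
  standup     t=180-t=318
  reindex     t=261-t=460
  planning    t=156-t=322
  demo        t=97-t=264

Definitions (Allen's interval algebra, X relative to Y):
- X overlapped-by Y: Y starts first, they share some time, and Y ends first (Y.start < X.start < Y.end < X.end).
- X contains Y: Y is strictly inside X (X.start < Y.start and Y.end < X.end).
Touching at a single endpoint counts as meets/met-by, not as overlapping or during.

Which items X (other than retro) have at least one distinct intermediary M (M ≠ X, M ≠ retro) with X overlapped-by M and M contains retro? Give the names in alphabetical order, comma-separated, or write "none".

reindex, soundcheck

Target retro = [t=211, t=314].
Intermediaries M with M contains retro: planning, standup.
Via planning — items with X overlapped-by planning: reindex, soundcheck.
Via standup — items with X overlapped-by standup: reindex, soundcheck.
Union: reindex, soundcheck.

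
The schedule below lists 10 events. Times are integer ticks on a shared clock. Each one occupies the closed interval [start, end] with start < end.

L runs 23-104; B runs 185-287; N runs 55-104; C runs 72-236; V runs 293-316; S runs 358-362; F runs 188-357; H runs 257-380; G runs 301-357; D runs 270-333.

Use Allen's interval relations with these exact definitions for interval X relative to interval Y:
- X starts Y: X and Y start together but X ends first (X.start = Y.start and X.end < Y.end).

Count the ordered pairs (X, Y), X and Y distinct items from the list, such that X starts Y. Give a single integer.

Checking all 90 ordered pairs for relation 'starts'; matching pairs in alphabetical order:
No pair satisfies it.
Count: 0.

0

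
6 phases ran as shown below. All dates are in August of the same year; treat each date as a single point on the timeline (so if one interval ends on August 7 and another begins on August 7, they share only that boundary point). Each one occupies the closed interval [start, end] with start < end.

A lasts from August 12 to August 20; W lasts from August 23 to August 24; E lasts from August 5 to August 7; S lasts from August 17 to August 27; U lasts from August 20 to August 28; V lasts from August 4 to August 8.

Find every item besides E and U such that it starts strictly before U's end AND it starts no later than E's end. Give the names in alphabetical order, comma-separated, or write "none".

Conditions: its start is strictly before U's end (X.start < August 28) AND its start is no later than E's end (X.start <= August 7).
A: start August 12 < August 28? ✓; start August 12 <= August 7? ✗ → no.
S: start August 17 < August 28? ✓; start August 17 <= August 7? ✗ → no.
V: start August 4 < August 28? ✓; start August 4 <= August 7? ✓ → yes.
W: start August 23 < August 28? ✓; start August 23 <= August 7? ✗ → no.
Result: V.

V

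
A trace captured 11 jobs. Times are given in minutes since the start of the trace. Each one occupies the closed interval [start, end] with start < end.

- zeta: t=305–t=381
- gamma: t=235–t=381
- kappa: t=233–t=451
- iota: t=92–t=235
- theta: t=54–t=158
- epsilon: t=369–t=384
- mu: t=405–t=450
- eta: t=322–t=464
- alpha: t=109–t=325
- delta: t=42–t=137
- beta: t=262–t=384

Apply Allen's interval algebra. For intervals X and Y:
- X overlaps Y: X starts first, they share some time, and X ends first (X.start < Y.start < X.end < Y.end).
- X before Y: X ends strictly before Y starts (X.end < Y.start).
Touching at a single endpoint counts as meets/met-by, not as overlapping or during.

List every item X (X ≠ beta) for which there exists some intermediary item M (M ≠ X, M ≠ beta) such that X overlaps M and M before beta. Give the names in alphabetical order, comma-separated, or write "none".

Target beta = [t=262, t=384].
Intermediaries M with M before beta: delta, iota, theta.
Via delta — items with X overlaps delta: none.
Via iota — items with X overlaps iota: delta, theta.
Via theta — items with X overlaps theta: delta.
Union: delta, theta.

delta, theta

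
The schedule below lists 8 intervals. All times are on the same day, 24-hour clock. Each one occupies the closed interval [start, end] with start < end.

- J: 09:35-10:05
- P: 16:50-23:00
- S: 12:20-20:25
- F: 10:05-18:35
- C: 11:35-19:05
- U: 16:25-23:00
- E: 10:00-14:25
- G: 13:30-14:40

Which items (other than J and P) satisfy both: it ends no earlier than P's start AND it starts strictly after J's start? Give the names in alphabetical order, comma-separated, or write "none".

Conditions: its end is no earlier than P's start (X.end >= 16:50) AND its start is strictly after J's start (X.start > 09:35).
C: end 19:05 >= 16:50? ✓; start 11:35 > 09:35? ✓ → yes.
E: end 14:25 >= 16:50? ✗; start 10:00 > 09:35? ✓ → no.
F: end 18:35 >= 16:50? ✓; start 10:05 > 09:35? ✓ → yes.
G: end 14:40 >= 16:50? ✗; start 13:30 > 09:35? ✓ → no.
S: end 20:25 >= 16:50? ✓; start 12:20 > 09:35? ✓ → yes.
U: end 23:00 >= 16:50? ✓; start 16:25 > 09:35? ✓ → yes.
Result: C, F, S, U.

C, F, S, U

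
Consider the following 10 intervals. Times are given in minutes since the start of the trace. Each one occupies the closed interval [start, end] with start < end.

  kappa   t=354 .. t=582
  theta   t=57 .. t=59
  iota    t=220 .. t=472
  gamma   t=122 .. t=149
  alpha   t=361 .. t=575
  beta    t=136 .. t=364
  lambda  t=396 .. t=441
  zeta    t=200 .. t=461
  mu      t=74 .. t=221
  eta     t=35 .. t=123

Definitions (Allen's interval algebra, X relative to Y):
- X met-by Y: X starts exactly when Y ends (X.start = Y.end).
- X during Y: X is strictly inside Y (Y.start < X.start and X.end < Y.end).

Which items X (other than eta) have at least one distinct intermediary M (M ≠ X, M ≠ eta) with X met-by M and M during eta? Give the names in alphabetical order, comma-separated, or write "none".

Target eta = [t=35, t=123].
Intermediaries M with M during eta: theta.
Via theta — items with X met-by theta: none.
Union: none.

none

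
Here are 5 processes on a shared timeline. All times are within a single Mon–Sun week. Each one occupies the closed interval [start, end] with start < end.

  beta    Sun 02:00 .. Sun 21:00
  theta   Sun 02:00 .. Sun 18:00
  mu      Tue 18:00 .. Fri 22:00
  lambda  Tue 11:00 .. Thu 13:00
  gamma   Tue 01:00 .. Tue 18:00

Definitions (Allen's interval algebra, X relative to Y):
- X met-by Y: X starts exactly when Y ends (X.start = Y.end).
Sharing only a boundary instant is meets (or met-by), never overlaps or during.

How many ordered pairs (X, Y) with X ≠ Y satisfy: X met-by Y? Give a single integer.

Checking all 20 ordered pairs for relation 'met-by'; matching pairs in alphabetical order:
(mu, gamma): mu met-by gamma ✓
Count: 1.

1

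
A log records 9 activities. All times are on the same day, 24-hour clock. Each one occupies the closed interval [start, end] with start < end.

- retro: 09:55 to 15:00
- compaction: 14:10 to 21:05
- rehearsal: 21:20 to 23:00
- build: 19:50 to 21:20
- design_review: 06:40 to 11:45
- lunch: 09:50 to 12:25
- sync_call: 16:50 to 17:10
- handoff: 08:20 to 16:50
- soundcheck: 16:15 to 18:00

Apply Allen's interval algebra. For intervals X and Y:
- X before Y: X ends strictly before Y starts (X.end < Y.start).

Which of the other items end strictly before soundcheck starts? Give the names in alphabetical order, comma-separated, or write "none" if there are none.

design_review, lunch, retro

Target soundcheck = [16:15, 18:00].
build [19:50, 21:20] → after → no.
compaction [14:10, 21:05] → contains → no.
design_review [06:40, 11:45] → before → yes.
handoff [08:20, 16:50] → overlaps → no.
lunch [09:50, 12:25] → before → yes.
rehearsal [21:20, 23:00] → after → no.
retro [09:55, 15:00] → before → yes.
sync_call [16:50, 17:10] → during → no.
Result: design_review, lunch, retro.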